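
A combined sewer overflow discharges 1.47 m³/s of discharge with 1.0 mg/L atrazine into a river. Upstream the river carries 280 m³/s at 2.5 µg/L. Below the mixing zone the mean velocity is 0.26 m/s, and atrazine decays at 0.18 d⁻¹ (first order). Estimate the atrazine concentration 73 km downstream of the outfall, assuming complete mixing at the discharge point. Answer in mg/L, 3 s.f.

0.00430 mg/L

2.5 µg/L = 0.0025 mg/L.
After complete mixing, C₀ = (1.47·1 + 280·0.0025) / 281.5 = 0.00771 mg/L.
Travel time t = 7.3e+04 m / 0.26 m/s = 2.808e+05 s = 3.25 d.
C = 0.00771·exp(−0.18·3.25) = 0.00771·0.5571 = 0.004295 mg/L.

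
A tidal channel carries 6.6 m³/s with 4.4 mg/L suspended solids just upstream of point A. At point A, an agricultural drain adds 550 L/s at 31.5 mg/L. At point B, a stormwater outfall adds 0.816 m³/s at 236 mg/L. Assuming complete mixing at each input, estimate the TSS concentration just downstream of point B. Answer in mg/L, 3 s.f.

550 L/s = 0.55 m³/s.
After input A: C = (6.6·4.4 + 0.55·31.5) / 7.15 = 6.485 mg/L.
After input B: C = (7.15·6.485 + 0.816·236) / 7.966 = 30 mg/L.

30.0 mg/L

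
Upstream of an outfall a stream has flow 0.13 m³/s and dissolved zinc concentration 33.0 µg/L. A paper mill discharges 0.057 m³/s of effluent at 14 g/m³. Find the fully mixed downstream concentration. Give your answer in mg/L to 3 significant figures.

33.0 µg/L = 0.033 mg/L.
By mass balance at complete mixing, C = (0.057·14 + 0.13·0.033) / (0.057 + 0.13) = 0.8023/0.187 = 4.29 mg/L.

4.29 mg/L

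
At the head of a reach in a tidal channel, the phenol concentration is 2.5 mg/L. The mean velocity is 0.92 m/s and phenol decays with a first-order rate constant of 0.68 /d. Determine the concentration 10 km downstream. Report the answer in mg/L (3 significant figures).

Travel time t = 10 km / 0.92 m/s = 1e+04/0.92 = 1.087e+04 s = 0.1258 d.
First-order decay: C = 2.5·exp(−0.68·0.1258) = 2.5·0.918 = 2.295 mg/L.

2.30 mg/L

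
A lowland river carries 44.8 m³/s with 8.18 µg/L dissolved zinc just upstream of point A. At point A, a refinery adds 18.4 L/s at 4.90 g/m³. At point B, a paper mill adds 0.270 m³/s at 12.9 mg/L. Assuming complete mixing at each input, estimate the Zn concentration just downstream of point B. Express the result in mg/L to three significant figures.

0.0874 mg/L

8.18 µg/L = 0.00818 mg/L.
18.4 L/s = 0.0184 m³/s.
After input A: C = (44.8·0.00818 + 0.0184·4.9) / 44.82 = 0.01019 mg/L.
After input B: C = (44.82·0.01019 + 0.27·12.9) / 45.09 = 0.08738 mg/L.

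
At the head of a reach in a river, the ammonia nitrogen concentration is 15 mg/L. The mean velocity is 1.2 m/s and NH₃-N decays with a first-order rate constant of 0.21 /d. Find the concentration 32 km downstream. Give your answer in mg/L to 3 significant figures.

Travel time t = 32 km / 1.2 m/s = 3.2e+04/1.2 = 2.667e+04 s = 0.3086 d.
First-order decay: C = 15·exp(−0.21·0.3086) = 15·0.9372 = 14.06 mg/L.

14.1 mg/L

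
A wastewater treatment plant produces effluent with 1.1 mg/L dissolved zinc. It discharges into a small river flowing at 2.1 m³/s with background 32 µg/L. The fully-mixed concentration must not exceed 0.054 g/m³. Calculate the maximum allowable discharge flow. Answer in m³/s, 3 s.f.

32 µg/L = 0.032 mg/L.
Mass balance at complete mixing: C_std·(Q_w + Q_r) = Q_w·C_e + Q_r·C_b.
Rearranging, Q_w = Q_r·(C_std − C_b)/(C_e − C_std) = 2.1·(0.054 − 0.032) / (1.1 − 0.054) = 0.04417 m³/s.

0.0442 m³/s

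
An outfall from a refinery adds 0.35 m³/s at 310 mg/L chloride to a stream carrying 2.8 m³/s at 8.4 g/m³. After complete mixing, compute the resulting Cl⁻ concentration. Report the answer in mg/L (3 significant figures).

41.9 mg/L

Conservation of mass across the mixing zone: C = (0.35·310 + 2.8·8.4) / (0.35 + 2.8) = 132/3.15 = 41.91 mg/L.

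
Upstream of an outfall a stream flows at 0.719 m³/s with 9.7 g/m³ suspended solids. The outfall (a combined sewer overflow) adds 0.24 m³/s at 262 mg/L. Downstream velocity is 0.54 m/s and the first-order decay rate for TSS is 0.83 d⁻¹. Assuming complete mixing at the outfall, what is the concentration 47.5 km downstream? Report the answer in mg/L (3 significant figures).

After complete mixing, C₀ = (0.24·262 + 0.719·9.7) / 0.959 = 72.84 mg/L.
Travel time t = 4.75e+04 m / 0.54 m/s = 8.796e+04 s = 1.018 d.
C = 72.84·exp(−0.83·1.018) = 72.84·0.4296 = 31.29 mg/L.

31.3 mg/L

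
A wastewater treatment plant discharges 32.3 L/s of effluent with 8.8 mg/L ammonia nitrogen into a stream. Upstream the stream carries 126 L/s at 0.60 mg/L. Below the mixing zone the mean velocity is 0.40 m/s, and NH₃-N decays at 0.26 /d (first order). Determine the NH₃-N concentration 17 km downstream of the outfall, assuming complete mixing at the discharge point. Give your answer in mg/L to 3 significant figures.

2.00 mg/L

32.3 L/s = 0.0323 m³/s.
126 L/s = 0.126 m³/s.
After complete mixing, C₀ = (0.0323·8.8 + 0.126·0.6) / 0.1583 = 2.273 mg/L.
Travel time t = 1.7e+04 m / 0.40 m/s = 4.25e+04 s = 0.4919 d.
C = 2.273·exp(−0.26·0.4919) = 2.273·0.8799 = 2 mg/L.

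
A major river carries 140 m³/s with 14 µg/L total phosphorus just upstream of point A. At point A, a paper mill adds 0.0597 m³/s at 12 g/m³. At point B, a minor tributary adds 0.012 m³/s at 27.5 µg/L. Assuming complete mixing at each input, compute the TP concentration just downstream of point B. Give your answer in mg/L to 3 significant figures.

0.0191 mg/L

14 µg/L = 0.014 mg/L.
After input A: C = (140·0.014 + 0.0597·12) / 140.1 = 0.01911 mg/L.
27.5 µg/L = 0.0275 mg/L.
After input B: C = (140.1·0.01911 + 0.012·0.0275) / 140.1 = 0.01911 mg/L.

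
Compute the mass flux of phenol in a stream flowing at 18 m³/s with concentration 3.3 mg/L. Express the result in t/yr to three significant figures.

Mass flux = Q·C = 18 m³/s × 3.3 g/m³ = 59.4 g/s.
= 59.4 g/s × 31.56 = 1875 t/yr.

1870 t/yr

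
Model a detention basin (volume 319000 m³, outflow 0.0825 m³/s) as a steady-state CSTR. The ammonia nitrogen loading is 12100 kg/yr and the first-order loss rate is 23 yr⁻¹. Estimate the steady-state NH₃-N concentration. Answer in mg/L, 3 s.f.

1.22 mg/L

Outflow Q = 0.0825 m³/s × 3.156e+07 s/yr = 2.604e+06 m³/yr.
Steady-state CSTR mass balance: W = Q·C + k·V·C, so C = W/(Q + kV).
Q + kV = 2.604e+06 + 23·319000 = 9.941e+06 m³/yr.
C = 12100/9.941e+06 = 0.001217 kg/m³ = 1.217 mg/L.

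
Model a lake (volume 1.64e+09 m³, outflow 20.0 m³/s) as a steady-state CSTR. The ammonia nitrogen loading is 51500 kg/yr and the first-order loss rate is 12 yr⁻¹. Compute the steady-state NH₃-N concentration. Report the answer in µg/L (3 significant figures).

2.54 µg/L

Outflow Q = 20.0 m³/s × 3.156e+07 s/yr = 6.312e+08 m³/yr.
Steady-state CSTR mass balance: W = Q·C + k·V·C, so C = W/(Q + kV).
Q + kV = 6.312e+08 + 12·1.64e+09 = 2.031e+10 m³/yr.
C = 51500/2.031e+10 = 2.536e-06 kg/m³ = 0.002536 mg/L = 2.536 µg/L.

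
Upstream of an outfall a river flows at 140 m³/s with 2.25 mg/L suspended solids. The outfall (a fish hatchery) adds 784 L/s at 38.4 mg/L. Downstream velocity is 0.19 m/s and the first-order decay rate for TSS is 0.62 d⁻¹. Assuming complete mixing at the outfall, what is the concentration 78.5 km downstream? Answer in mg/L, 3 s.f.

784 L/s = 0.784 m³/s.
After complete mixing, C₀ = (0.784·38.4 + 140·2.25) / 140.8 = 2.451 mg/L.
Travel time t = 7.85e+04 m / 0.19 m/s = 4.132e+05 s = 4.782 d.
C = 2.451·exp(−0.62·4.782) = 2.451·0.05157 = 0.1264 mg/L.

0.126 mg/L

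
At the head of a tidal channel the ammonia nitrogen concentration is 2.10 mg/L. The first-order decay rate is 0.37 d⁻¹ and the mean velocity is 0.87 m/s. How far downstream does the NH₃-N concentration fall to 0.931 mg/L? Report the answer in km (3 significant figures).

165 km

From C = C₀·e^(−kt), t = ln(C₀/C)/k = ln(2.10/0.931)/0.37 = 0.8134/0.37 = 2.198 d.
Distance = v·t = 0.87 m/s × 1.899e+05 s = 1.653e+05 m = 165.3 km.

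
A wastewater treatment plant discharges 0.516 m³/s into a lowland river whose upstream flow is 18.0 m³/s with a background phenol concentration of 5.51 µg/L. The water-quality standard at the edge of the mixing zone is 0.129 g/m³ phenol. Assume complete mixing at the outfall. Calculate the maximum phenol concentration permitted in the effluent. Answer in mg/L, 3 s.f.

4.44 mg/L

5.51 µg/L = 0.00551 mg/L.
Mass balance: 0.129·18.52 = 0.516·Cₑ + 18·0.00551.
Cₑ = (2.389 − 0.09918) / 0.516 = 4.437 mg/L.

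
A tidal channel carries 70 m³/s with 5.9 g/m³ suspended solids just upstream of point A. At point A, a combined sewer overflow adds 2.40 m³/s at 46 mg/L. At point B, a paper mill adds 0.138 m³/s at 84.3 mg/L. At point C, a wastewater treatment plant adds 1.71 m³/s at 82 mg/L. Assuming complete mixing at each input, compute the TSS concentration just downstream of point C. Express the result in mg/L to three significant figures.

9.09 mg/L

After input A: C = (70·5.9 + 2.4·46) / 72.4 = 7.229 mg/L.
After input B: C = (72.4·7.229 + 0.138·84.3) / 72.54 = 7.376 mg/L.
After input C: C = (72.54·7.376 + 1.71·82) / 74.25 = 9.095 mg/L.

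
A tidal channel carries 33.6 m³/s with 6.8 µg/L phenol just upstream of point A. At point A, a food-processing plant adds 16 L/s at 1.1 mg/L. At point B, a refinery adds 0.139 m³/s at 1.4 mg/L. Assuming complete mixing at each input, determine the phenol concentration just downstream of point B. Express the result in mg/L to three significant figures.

6.8 µg/L = 0.0068 mg/L.
16 L/s = 0.016 m³/s.
After input A: C = (33.6·0.0068 + 0.016·1.1) / 33.62 = 0.00732 mg/L.
After input B: C = (33.62·0.00732 + 0.139·1.4) / 33.76 = 0.01306 mg/L.

0.0131 mg/L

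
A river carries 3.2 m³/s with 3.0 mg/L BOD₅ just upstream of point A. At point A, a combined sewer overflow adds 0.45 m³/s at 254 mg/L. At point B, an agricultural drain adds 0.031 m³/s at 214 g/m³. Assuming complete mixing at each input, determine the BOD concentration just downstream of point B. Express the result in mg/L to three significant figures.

35.5 mg/L

After input A: C = (3.2·3 + 0.45·254) / 3.65 = 33.95 mg/L.
After input B: C = (3.65·33.95 + 0.031·214) / 3.681 = 35.46 mg/L.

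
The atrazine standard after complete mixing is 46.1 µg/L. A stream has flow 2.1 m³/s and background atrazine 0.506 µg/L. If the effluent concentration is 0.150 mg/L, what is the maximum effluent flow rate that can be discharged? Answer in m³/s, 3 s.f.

0.922 m³/s

0.506 µg/L = 0.000506 mg/L.
46.1 µg/L = 0.0461 mg/L.
Mass balance at complete mixing: C_std·(Q_w + Q_r) = Q_w·C_e + Q_r·C_b.
Rearranging, Q_w = Q_r·(C_std − C_b)/(C_e − C_std) = 2.1·(0.0461 − 0.000506) / (0.15 − 0.0461) = 0.9215 m³/s.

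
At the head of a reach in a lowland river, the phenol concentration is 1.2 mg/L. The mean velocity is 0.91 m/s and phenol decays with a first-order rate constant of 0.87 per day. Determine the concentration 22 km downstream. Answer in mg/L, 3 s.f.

0.941 mg/L

Travel time t = 22 km / 0.91 m/s = 2.2e+04/0.91 = 2.418e+04 s = 0.2798 d.
First-order decay: C = 1.2·exp(−0.87·0.2798) = 1.2·0.7839 = 0.9407 mg/L.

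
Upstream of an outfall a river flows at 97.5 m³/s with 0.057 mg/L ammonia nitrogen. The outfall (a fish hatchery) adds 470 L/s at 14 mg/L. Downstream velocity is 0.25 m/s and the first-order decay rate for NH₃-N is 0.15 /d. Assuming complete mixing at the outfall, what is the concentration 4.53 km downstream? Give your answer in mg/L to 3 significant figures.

470 L/s = 0.47 m³/s.
After complete mixing, C₀ = (0.47·14 + 97.5·0.057) / 97.97 = 0.1239 mg/L.
Travel time t = 4530 m / 0.25 m/s = 1.812e+04 s = 0.2097 d.
C = 0.1239·exp(−0.15·0.2097) = 0.1239·0.969 = 0.1201 mg/L.

0.120 mg/L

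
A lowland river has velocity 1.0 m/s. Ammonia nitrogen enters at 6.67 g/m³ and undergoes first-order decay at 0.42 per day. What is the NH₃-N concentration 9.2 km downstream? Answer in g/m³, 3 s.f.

Travel time t = 9.2 km / 1.0 m/s = 9200/1.0 = 9200 s = 0.1065 d.
First-order decay: C = 6.67·exp(−0.42·0.1065) = 6.67·0.9563 = 6.378 g/m³.

6.38 g/m³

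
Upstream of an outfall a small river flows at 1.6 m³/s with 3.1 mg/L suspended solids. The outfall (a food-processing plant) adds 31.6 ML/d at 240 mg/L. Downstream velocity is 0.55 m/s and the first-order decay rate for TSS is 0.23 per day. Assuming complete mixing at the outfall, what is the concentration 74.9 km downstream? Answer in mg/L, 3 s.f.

31.6 ML/d = 0.3657 m³/s.
After complete mixing, C₀ = (0.3657·240 + 1.6·3.1) / 1.966 = 47.18 mg/L.
Travel time t = 7.49e+04 m / 0.55 m/s = 1.362e+05 s = 1.576 d.
C = 47.18·exp(−0.23·1.576) = 47.18·0.6959 = 32.83 mg/L.

32.8 mg/L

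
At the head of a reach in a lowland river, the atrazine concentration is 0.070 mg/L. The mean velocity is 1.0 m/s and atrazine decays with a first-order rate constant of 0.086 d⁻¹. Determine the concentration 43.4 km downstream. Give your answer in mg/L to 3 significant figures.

0.0670 mg/L

Travel time t = 43.4 km / 1.0 m/s = 4.34e+04/1.0 = 4.34e+04 s = 0.5023 d.
First-order decay: C = 0.070·exp(−0.086·0.5023) = 0.070·0.9577 = 0.06704 mg/L.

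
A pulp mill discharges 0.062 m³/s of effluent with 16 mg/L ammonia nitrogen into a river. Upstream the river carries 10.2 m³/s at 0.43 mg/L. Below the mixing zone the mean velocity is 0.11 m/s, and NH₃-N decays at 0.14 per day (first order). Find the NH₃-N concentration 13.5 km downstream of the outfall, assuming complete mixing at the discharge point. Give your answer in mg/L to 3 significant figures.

After complete mixing, C₀ = (0.062·16 + 10.2·0.43) / 10.26 = 0.5241 mg/L.
Travel time t = 1.35e+04 m / 0.11 m/s = 1.227e+05 s = 1.42 d.
C = 0.5241·exp(−0.14·1.42) = 0.5241·0.8197 = 0.4296 mg/L.

0.430 mg/L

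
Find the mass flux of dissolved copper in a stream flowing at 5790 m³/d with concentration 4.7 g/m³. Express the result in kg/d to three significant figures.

5790 m³/d = 0.06701 m³/s.
Mass flux = Q·C = 0.06701 m³/s × 4.7 g/m³ = 0.315 g/s.
= 0.315 g/s × 86.4 = 27.21 kg/d.

27.2 kg/d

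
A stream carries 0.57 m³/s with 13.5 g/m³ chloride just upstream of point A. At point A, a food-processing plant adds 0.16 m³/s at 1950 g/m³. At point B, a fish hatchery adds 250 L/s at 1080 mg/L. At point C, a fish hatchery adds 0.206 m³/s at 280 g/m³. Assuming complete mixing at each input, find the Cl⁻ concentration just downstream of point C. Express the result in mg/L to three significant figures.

After input A: C = (0.57·13.5 + 0.16·1950) / 0.73 = 437.9 mg/L.
250 L/s = 0.25 m³/s.
After input B: C = (0.73·437.9 + 0.25·1080) / 0.98 = 601.7 mg/L.
After input C: C = (0.98·601.7 + 0.206·280) / 1.186 = 545.8 mg/L.

546 mg/L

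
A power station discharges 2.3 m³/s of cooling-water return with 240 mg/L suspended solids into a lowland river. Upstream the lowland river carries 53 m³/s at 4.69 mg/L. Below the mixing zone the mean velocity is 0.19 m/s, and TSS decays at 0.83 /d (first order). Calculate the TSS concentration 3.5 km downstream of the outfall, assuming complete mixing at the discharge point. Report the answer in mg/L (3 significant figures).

12.1 mg/L

After complete mixing, C₀ = (2.3·240 + 53·4.69) / 55.3 = 14.48 mg/L.
Travel time t = 3500 m / 0.19 m/s = 1.842e+04 s = 0.2132 d.
C = 14.48·exp(−0.83·0.2132) = 14.48·0.8378 = 12.13 mg/L.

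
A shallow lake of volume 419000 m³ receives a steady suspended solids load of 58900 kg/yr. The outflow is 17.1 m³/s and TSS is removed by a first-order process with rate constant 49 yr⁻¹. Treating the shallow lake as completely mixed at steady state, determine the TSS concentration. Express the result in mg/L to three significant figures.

Outflow Q = 17.1 m³/s × 3.156e+07 s/yr = 5.396e+08 m³/yr.
Steady-state CSTR mass balance: W = Q·C + k·V·C, so C = W/(Q + kV).
Q + kV = 5.396e+08 + 49·419000 = 5.602e+08 m³/yr.
C = 58900/5.602e+08 = 0.0001051 kg/m³ = 0.1051 mg/L.

0.105 mg/L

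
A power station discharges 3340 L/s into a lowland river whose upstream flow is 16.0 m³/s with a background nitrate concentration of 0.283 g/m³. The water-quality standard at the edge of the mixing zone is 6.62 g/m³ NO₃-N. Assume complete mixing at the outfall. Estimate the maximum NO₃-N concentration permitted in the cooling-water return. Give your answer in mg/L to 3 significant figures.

37.0 mg/L

3340 L/s = 3.34 m³/s.
Mass balance: 6.62·19.34 = 3.34·Cₑ + 16·0.283.
Cₑ = (128 − 4.528) / 3.34 = 36.98 mg/L.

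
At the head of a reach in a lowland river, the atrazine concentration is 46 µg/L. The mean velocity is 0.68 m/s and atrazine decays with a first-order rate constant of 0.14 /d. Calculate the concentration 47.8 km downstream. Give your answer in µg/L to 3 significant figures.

Travel time t = 47.8 km / 0.68 m/s = 4.78e+04/0.68 = 7.029e+04 s = 0.8136 d.
First-order decay: C = 46·exp(−0.14·0.8136) = 46·0.8923 = 41.05 µg/L.

41.0 µg/L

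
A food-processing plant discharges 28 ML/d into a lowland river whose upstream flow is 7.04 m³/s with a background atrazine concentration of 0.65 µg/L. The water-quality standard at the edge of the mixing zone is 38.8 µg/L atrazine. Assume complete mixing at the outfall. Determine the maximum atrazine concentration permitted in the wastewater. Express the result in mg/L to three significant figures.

28 ML/d = 0.3241 m³/s.
0.65 µg/L = 0.00065 mg/L.
38.8 µg/L = 0.0388 mg/L.
Mass balance: 0.0388·7.364 = 0.3241·Cₑ + 7.04·0.00065.
Cₑ = (0.2857 − 0.004576) / 0.3241 = 0.8675 mg/L.

0.868 mg/L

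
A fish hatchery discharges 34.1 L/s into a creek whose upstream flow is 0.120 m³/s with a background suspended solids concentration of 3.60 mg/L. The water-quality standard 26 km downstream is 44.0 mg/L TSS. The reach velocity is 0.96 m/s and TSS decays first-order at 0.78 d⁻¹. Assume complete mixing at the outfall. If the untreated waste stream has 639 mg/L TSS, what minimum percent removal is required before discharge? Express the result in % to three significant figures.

62.2 %

34.1 L/s = 0.0341 m³/s.
Travel time to the compliance point: t = 2.6e+04/0.96 = 2.708e+04 s = 0.3135 d; decay factor exp(−0.78·0.3135) = 0.7831.
So the concentration just after mixing may be at most 44/0.7831 = 56.19 mg/L.
Mass balance: 56.19·0.1541 = 0.0341·Cₑ + 0.12·3.6.
Cₑ = (8.658 − 0.432) / 0.0341 = 241.2 mg/L.
Required removal = 1 − 241.2/639 = 62.25 %.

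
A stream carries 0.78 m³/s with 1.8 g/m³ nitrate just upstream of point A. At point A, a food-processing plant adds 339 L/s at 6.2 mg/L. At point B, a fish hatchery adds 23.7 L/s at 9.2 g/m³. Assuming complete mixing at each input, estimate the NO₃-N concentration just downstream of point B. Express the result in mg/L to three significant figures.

339 L/s = 0.339 m³/s.
After input A: C = (0.78·1.8 + 0.339·6.2) / 1.119 = 3.133 mg/L.
23.7 L/s = 0.0237 m³/s.
After input B: C = (1.119·3.133 + 0.0237·9.2) / 1.143 = 3.259 mg/L.

3.26 mg/L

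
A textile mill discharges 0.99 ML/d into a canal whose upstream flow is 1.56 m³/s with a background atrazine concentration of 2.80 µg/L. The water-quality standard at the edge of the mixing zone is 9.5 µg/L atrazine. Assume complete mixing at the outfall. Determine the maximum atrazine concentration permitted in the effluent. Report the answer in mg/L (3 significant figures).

0.99 ML/d = 0.01146 m³/s.
2.80 µg/L = 0.0028 mg/L.
9.5 µg/L = 0.0095 mg/L.
Mass balance: 0.0095·1.571 = 0.01146·Cₑ + 1.56·0.0028.
Cₑ = (0.01493 − 0.004368) / 0.01146 = 0.9217 mg/L.

0.922 mg/L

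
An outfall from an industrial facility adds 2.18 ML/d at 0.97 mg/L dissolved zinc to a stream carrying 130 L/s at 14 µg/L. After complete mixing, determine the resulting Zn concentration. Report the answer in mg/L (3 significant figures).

2.18 ML/d = 0.02523 m³/s.
130 L/s = 0.13 m³/s.
14 µg/L = 0.014 mg/L.
By mass balance at complete mixing, C = (0.02523·0.97 + 0.13·0.014) / (0.02523 + 0.13) = 0.02629/0.1552 = 0.1694 mg/L.

0.169 mg/L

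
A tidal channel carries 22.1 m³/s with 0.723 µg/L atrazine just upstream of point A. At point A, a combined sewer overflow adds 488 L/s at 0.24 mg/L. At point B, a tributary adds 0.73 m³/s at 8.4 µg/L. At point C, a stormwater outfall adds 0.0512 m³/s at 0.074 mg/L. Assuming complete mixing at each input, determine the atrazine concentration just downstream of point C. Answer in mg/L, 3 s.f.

0.723 µg/L = 0.000723 mg/L.
488 L/s = 0.488 m³/s.
After input A: C = (22.1·0.000723 + 0.488·0.24) / 22.59 = 0.005892 mg/L.
8.4 µg/L = 0.0084 mg/L.
After input B: C = (22.59·0.005892 + 0.73·0.0084) / 23.32 = 0.005971 mg/L.
After input C: C = (23.32·0.005971 + 0.0512·0.074) / 23.37 = 0.00612 mg/L.

0.00612 mg/L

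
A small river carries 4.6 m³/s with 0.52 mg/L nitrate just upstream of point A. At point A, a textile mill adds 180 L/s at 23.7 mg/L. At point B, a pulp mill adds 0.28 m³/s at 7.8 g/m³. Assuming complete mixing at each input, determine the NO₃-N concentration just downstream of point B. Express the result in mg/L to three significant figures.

1.75 mg/L

180 L/s = 0.18 m³/s.
After input A: C = (4.6·0.52 + 0.18·23.7) / 4.78 = 1.393 mg/L.
After input B: C = (4.78·1.393 + 0.28·7.8) / 5.06 = 1.747 mg/L.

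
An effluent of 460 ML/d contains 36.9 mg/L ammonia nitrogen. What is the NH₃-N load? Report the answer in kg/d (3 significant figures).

460 ML/d = 5.324 m³/s.
Mass flux = Q·C = 5.324 m³/s × 36.9 g/m³ = 196.5 g/s.
= 196.5 g/s × 86.4 = 1.697e+04 kg/d.

17000 kg/d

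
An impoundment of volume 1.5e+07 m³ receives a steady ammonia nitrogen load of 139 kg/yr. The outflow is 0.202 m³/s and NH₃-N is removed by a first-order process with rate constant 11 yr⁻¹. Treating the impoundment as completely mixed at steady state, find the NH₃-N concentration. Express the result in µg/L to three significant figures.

Outflow Q = 0.202 m³/s × 3.156e+07 s/yr = 6.375e+06 m³/yr.
Steady-state CSTR mass balance: W = Q·C + k·V·C, so C = W/(Q + kV).
Q + kV = 6.375e+06 + 11·1.5e+07 = 1.714e+08 m³/yr.
C = 139/1.714e+08 = 8.111e-07 kg/m³ = 0.0008111 mg/L = 0.8111 µg/L.

0.811 µg/L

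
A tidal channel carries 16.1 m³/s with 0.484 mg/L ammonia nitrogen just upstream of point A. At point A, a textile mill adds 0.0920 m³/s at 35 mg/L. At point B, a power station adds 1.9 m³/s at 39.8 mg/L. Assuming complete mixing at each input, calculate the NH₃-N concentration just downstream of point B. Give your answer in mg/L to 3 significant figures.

4.79 mg/L

After input A: C = (16.1·0.484 + 0.092·35) / 16.19 = 0.6801 mg/L.
After input B: C = (16.19·0.6801 + 1.9·39.8) / 18.09 = 4.788 mg/L.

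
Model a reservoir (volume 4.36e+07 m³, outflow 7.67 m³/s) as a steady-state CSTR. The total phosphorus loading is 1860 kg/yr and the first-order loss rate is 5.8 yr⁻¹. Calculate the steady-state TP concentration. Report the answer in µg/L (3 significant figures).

Outflow Q = 7.67 m³/s × 3.156e+07 s/yr = 2.42e+08 m³/yr.
Steady-state CSTR mass balance: W = Q·C + k·V·C, so C = W/(Q + kV).
Q + kV = 2.42e+08 + 5.8·4.36e+07 = 4.949e+08 m³/yr.
C = 1860/4.949e+08 = 3.758e-06 kg/m³ = 0.003758 mg/L = 3.758 µg/L.

3.76 µg/L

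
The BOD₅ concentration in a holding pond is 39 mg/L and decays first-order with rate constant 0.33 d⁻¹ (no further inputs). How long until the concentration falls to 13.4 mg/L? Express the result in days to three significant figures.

3.24 d

t = ln(C₀/C)/k = ln(39/13.4)/0.33 = 1.068/0.33 = 3.237 d.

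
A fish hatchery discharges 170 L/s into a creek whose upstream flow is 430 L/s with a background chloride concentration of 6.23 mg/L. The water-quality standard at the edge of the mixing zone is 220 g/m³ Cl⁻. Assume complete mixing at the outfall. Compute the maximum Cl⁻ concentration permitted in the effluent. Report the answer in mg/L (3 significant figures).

761 mg/L

170 L/s = 0.17 m³/s.
430 L/s = 0.43 m³/s.
Mass balance: 220·0.6 = 0.17·Cₑ + 0.43·6.23.
Cₑ = (132 − 2.679) / 0.17 = 760.7 mg/L.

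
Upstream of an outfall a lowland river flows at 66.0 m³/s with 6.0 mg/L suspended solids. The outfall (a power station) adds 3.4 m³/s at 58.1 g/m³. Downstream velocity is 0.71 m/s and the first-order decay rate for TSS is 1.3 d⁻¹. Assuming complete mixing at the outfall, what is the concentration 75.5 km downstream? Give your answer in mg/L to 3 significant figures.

1.73 mg/L

After complete mixing, C₀ = (3.4·58.1 + 66·6) / 69.4 = 8.552 mg/L.
Travel time t = 7.55e+04 m / 0.71 m/s = 1.063e+05 s = 1.231 d.
C = 8.552·exp(−1.3·1.231) = 8.552·0.2019 = 1.727 mg/L.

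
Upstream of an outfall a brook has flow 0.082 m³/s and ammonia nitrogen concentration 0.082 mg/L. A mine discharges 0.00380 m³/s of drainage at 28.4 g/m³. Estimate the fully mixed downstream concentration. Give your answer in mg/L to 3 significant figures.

1.34 mg/L

By mass balance at complete mixing, C = (0.0038·28.4 + 0.082·0.082) / (0.0038 + 0.082) = 0.1146/0.0858 = 1.336 mg/L.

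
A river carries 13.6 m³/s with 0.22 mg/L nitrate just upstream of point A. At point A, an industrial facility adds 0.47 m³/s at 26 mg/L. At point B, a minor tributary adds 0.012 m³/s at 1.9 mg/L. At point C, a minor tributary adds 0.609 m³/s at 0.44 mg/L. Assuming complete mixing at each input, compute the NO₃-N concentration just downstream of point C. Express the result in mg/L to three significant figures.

After input A: C = (13.6·0.22 + 0.47·26) / 14.07 = 1.081 mg/L.
After input B: C = (14.07·1.081 + 0.012·1.9) / 14.08 = 1.082 mg/L.
After input C: C = (14.08·1.082 + 0.609·0.44) / 14.69 = 1.055 mg/L.

1.06 mg/L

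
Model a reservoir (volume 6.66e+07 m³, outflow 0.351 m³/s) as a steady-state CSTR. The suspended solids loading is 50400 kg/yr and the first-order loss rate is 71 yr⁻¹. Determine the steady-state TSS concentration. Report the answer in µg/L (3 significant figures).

Outflow Q = 0.351 m³/s × 3.156e+07 s/yr = 1.108e+07 m³/yr.
Steady-state CSTR mass balance: W = Q·C + k·V·C, so C = W/(Q + kV).
Q + kV = 1.108e+07 + 71·6.66e+07 = 4.74e+09 m³/yr.
C = 50400/4.74e+09 = 1.063e-05 kg/m³ = 0.01063 mg/L = 10.63 µg/L.

10.6 µg/L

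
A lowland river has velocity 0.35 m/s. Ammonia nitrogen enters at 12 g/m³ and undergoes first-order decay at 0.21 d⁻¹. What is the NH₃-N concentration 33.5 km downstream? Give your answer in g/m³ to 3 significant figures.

Travel time t = 33.5 km / 0.35 m/s = 3.35e+04/0.35 = 9.571e+04 s = 1.108 d.
First-order decay: C = 12·exp(−0.21·1.108) = 12·0.7924 = 9.509 g/m³.

9.51 g/m³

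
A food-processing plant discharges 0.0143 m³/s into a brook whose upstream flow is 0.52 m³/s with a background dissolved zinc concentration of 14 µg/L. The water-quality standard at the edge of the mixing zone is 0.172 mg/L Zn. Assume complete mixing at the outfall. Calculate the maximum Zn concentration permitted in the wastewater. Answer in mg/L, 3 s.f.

5.92 mg/L

14 µg/L = 0.014 mg/L.
Mass balance: 0.172·0.5343 = 0.0143·Cₑ + 0.52·0.014.
Cₑ = (0.0919 − 0.00728) / 0.0143 = 5.917 mg/L.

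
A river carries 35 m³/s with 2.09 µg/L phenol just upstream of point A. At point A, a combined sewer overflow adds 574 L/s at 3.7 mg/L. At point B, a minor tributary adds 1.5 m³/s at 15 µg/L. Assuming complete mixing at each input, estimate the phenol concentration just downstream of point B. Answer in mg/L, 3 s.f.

0.0599 mg/L

2.09 µg/L = 0.00209 mg/L.
574 L/s = 0.574 m³/s.
After input A: C = (35·0.00209 + 0.574·3.7) / 35.57 = 0.06176 mg/L.
15 µg/L = 0.015 mg/L.
After input B: C = (35.57·0.06176 + 1.5·0.015) / 37.07 = 0.05987 mg/L.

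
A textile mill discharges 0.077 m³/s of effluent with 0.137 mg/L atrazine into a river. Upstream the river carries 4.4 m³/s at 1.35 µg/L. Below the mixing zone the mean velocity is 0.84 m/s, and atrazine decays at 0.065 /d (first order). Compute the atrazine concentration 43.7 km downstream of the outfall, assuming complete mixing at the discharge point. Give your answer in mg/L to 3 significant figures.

0.00354 mg/L

1.35 µg/L = 0.00135 mg/L.
After complete mixing, C₀ = (0.077·0.137 + 4.4·0.00135) / 4.477 = 0.003683 mg/L.
Travel time t = 4.37e+04 m / 0.84 m/s = 5.202e+04 s = 0.6021 d.
C = 0.003683·exp(−0.065·0.6021) = 0.003683·0.9616 = 0.003542 mg/L.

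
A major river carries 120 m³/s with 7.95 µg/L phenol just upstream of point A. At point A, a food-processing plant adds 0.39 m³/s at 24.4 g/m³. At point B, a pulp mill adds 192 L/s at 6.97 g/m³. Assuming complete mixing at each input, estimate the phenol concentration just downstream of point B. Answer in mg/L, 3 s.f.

7.95 µg/L = 0.00795 mg/L.
After input A: C = (120·0.00795 + 0.39·24.4) / 120.4 = 0.08697 mg/L.
192 L/s = 0.192 m³/s.
After input B: C = (120.4·0.08697 + 0.192·6.97) / 120.6 = 0.09793 mg/L.

0.0979 mg/L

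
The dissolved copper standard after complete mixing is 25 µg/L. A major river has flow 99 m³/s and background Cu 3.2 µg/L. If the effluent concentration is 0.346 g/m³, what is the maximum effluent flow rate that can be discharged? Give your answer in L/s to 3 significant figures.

3.2 µg/L = 0.0032 mg/L.
25 µg/L = 0.025 mg/L.
Mass balance at complete mixing: C_std·(Q_w + Q_r) = Q_w·C_e + Q_r·C_b.
Rearranging, Q_w = Q_r·(C_std − C_b)/(C_e − C_std) = 99·(0.025 − 0.0032) / (0.346 − 0.025) = 6.723 m³/s.
= 6723 L/s.

6720 L/s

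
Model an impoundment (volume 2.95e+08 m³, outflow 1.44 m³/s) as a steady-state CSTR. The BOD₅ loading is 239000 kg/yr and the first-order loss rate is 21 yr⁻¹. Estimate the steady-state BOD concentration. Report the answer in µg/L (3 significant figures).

Outflow Q = 1.44 m³/s × 3.156e+07 s/yr = 4.544e+07 m³/yr.
Steady-state CSTR mass balance: W = Q·C + k·V·C, so C = W/(Q + kV).
Q + kV = 4.544e+07 + 21·2.95e+08 = 6.24e+09 m³/yr.
C = 239000/6.24e+09 = 3.83e-05 kg/m³ = 0.0383 mg/L = 38.3 µg/L.

38.3 µg/L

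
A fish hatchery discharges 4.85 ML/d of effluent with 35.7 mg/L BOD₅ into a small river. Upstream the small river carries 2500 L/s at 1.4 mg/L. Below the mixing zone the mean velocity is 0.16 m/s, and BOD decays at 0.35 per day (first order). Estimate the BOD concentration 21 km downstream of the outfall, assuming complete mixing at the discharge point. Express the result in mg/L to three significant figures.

4.85 ML/d = 0.05613 m³/s.
2500 L/s = 2.5 m³/s.
After complete mixing, C₀ = (0.05613·35.7 + 2.5·1.4) / 2.556 = 2.153 mg/L.
Travel time t = 2.1e+04 m / 0.16 m/s = 1.312e+05 s = 1.519 d.
C = 2.153·exp(−0.35·1.519) = 2.153·0.5876 = 1.265 mg/L.

1.27 mg/L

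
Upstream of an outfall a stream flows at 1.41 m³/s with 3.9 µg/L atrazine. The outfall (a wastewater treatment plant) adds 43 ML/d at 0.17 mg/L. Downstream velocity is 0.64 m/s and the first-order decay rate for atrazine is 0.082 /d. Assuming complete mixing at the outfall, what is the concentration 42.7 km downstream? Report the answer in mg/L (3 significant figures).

43 ML/d = 0.4977 m³/s.
3.9 µg/L = 0.0039 mg/L.
After complete mixing, C₀ = (0.4977·0.17 + 1.41·0.0039) / 1.908 = 0.04723 mg/L.
Travel time t = 4.27e+04 m / 0.64 m/s = 6.672e+04 s = 0.7722 d.
C = 0.04723·exp(−0.082·0.7722) = 0.04723·0.9386 = 0.04433 mg/L.

0.0443 mg/L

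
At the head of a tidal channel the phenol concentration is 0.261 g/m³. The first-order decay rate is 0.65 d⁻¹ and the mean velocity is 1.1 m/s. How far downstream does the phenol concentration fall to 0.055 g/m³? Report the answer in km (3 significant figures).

From C = C₀·e^(−kt), t = ln(C₀/C)/k = ln(0.261/0.055)/0.65 = 1.557/0.65 = 2.396 d.
Distance = v·t = 1.1 m/s × 2.07e+05 s = 2.277e+05 m = 227.7 km.

228 km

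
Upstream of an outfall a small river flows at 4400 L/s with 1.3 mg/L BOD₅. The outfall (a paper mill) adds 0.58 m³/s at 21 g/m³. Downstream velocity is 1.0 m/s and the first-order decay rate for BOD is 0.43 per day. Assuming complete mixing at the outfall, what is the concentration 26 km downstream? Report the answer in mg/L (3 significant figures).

4400 L/s = 4.4 m³/s.
After complete mixing, C₀ = (0.58·21 + 4.4·1.3) / 4.98 = 3.594 mg/L.
Travel time t = 2.6e+04 m / 1.0 m/s = 2.6e+04 s = 0.3009 d.
C = 3.594·exp(−0.43·0.3009) = 3.594·0.8786 = 3.158 mg/L.

3.16 mg/L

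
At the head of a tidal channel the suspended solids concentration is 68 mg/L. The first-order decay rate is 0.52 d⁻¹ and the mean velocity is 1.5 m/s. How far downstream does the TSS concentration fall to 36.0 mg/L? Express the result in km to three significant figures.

From C = C₀·e^(−kt), t = ln(C₀/C)/k = ln(68/36.0)/0.52 = 0.636/0.52 = 1.223 d.
Distance = v·t = 1.5 m/s × 1.057e+05 s = 1.585e+05 m = 158.5 km.

159 km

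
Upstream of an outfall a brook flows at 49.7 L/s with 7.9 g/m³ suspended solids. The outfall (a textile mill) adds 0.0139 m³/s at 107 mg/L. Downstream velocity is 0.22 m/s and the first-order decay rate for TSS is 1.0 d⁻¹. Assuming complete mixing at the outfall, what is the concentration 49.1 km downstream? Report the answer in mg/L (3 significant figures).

2.23 mg/L

49.7 L/s = 0.0497 m³/s.
After complete mixing, C₀ = (0.0139·107 + 0.0497·7.9) / 0.0636 = 29.56 mg/L.
Travel time t = 4.91e+04 m / 0.22 m/s = 2.232e+05 s = 2.583 d.
C = 29.56·exp(−1.0·2.583) = 29.56·0.07554 = 2.233 mg/L.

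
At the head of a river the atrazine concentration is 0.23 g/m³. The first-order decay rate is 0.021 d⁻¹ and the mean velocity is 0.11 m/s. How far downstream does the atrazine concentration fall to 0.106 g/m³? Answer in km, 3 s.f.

From C = C₀·e^(−kt), t = ln(C₀/C)/k = ln(0.23/0.106)/0.021 = 0.7746/0.021 = 36.89 d.
Distance = v·t = 0.11 m/s × 3.187e+06 s = 3.506e+05 m = 350.6 km.

351 km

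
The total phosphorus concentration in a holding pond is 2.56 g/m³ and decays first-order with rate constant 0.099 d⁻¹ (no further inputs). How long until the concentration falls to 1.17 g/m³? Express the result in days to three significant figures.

7.91 d

t = ln(C₀/C)/k = ln(2.56/1.17)/0.099 = 0.783/0.099 = 7.909 d.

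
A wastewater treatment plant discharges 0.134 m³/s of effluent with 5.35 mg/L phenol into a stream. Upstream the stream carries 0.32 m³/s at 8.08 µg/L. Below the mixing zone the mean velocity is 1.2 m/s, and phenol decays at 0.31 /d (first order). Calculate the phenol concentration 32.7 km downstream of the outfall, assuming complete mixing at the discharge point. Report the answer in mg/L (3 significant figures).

8.08 µg/L = 0.00808 mg/L.
After complete mixing, C₀ = (0.134·5.35 + 0.32·0.00808) / 0.454 = 1.585 mg/L.
Travel time t = 3.27e+04 m / 1.2 m/s = 2.725e+04 s = 0.3154 d.
C = 1.585·exp(−0.31·0.3154) = 1.585·0.9069 = 1.437 mg/L.

1.44 mg/L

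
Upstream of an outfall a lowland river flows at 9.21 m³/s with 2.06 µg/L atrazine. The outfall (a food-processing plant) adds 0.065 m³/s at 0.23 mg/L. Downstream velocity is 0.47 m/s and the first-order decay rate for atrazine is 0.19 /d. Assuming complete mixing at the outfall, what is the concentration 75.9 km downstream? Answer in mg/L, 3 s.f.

2.06 µg/L = 0.00206 mg/L.
After complete mixing, C₀ = (0.065·0.23 + 9.21·0.00206) / 9.275 = 0.003657 mg/L.
Travel time t = 7.59e+04 m / 0.47 m/s = 1.615e+05 s = 1.869 d.
C = 0.003657·exp(−0.19·1.869) = 0.003657·0.7011 = 0.002564 mg/L.

0.00256 mg/L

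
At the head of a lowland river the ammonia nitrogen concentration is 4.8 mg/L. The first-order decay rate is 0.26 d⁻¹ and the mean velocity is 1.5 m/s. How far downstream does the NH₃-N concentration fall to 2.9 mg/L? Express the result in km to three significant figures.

251 km

From C = C₀·e^(−kt), t = ln(C₀/C)/k = ln(4.8/2.9)/0.26 = 0.5039/0.26 = 1.938 d.
Distance = v·t = 1.5 m/s × 1.675e+05 s = 2.512e+05 m = 251.2 km.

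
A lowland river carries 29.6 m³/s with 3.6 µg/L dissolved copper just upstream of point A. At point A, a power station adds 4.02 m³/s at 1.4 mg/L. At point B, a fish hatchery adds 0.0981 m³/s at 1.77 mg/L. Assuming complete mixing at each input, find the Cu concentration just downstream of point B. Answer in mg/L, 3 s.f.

0.175 mg/L

3.6 µg/L = 0.0036 mg/L.
After input A: C = (29.6·0.0036 + 4.02·1.4) / 33.62 = 0.1706 mg/L.
After input B: C = (33.62·0.1706 + 0.0981·1.77) / 33.72 = 0.1752 mg/L.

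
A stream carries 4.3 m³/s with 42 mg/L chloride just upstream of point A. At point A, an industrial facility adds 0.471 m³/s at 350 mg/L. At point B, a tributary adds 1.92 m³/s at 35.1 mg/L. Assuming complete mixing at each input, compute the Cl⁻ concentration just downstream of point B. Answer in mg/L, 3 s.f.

61.7 mg/L

After input A: C = (4.3·42 + 0.471·350) / 4.771 = 72.41 mg/L.
After input B: C = (4.771·72.41 + 1.92·35.1) / 6.691 = 61.7 mg/L.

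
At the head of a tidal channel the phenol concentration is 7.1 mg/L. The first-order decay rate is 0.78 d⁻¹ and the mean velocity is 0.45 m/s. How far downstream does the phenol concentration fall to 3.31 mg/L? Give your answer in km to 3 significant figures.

From C = C₀·e^(−kt), t = ln(C₀/C)/k = ln(7.1/3.31)/0.78 = 0.7631/0.78 = 0.9784 d.
Distance = v·t = 0.45 m/s × 8.453e+04 s = 3.804e+04 m = 38.04 km.

38.0 km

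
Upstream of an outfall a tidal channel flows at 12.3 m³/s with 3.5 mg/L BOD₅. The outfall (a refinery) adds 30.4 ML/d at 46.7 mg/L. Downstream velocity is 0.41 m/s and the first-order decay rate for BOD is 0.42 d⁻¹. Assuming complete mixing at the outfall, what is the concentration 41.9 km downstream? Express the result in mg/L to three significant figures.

30.4 ML/d = 0.3519 m³/s.
After complete mixing, C₀ = (0.3519·46.7 + 12.3·3.5) / 12.65 = 4.701 mg/L.
Travel time t = 4.19e+04 m / 0.41 m/s = 1.022e+05 s = 1.183 d.
C = 4.701·exp(−0.42·1.183) = 4.701·0.6085 = 2.861 mg/L.

2.86 mg/L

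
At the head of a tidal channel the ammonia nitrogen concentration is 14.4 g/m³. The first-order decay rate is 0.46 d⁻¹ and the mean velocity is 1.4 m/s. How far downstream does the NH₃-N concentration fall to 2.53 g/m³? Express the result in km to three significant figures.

From C = C₀·e^(−kt), t = ln(C₀/C)/k = ln(14.4/2.53)/0.46 = 1.739/0.46 = 3.78 d.
Distance = v·t = 1.4 m/s × 3.266e+05 s = 4.573e+05 m = 457.3 km.

457 km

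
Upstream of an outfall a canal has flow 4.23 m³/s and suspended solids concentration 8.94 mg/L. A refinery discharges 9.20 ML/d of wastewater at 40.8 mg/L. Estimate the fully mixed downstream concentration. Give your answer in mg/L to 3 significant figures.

9.72 mg/L

9.20 ML/d = 0.1065 m³/s.
By mass balance at complete mixing, C = (0.1065·40.8 + 4.23·8.94) / (0.1065 + 4.23) = 42.16/4.336 = 9.722 mg/L.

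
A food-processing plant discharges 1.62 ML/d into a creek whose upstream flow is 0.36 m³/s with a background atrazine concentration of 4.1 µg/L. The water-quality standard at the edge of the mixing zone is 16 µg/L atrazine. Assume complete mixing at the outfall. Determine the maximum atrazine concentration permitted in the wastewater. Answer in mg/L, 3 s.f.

0.244 mg/L

1.62 ML/d = 0.01875 m³/s.
4.1 µg/L = 0.0041 mg/L.
16 µg/L = 0.016 mg/L.
Mass balance: 0.016·0.3787 = 0.01875·Cₑ + 0.36·0.0041.
Cₑ = (0.00606 − 0.001476) / 0.01875 = 0.2445 mg/L.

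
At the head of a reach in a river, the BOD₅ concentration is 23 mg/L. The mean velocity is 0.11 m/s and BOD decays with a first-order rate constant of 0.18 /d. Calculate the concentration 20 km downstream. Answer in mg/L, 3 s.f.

15.7 mg/L

Travel time t = 20 km / 0.11 m/s = 2e+04/0.11 = 1.818e+05 s = 2.104 d.
First-order decay: C = 23·exp(−0.18·2.104) = 23·0.6847 = 15.75 mg/L.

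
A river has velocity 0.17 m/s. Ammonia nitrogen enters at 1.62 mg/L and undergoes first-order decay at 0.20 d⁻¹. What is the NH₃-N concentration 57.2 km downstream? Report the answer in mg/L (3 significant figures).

0.743 mg/L

Travel time t = 57.2 km / 0.17 m/s = 5.72e+04/0.17 = 3.365e+05 s = 3.894 d.
First-order decay: C = 1.62·exp(−0.20·3.894) = 1.62·0.4589 = 0.7435 mg/L.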